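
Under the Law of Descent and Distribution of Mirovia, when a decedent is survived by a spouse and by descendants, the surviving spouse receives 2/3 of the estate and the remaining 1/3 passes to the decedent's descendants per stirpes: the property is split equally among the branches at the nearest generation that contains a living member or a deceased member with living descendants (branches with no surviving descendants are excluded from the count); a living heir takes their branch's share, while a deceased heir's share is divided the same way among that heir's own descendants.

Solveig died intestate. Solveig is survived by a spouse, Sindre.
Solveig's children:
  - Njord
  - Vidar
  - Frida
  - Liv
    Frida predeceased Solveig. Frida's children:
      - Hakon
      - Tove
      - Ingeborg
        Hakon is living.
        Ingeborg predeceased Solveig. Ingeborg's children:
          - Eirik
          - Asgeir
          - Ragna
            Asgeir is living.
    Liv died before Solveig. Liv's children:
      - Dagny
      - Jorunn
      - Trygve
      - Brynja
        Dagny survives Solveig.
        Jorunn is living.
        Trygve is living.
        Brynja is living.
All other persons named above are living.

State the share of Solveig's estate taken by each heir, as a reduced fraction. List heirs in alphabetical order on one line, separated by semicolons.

Sindre, as surviving spouse, takes 2/3.
The remaining 1/3 passes to Solveig's descendants per stirpes.
The 1/3 is divided into 4 equal shares of 1/12 among Njord, Vidar, Frida, Liv.
Njord is living and takes 1/12.
Vidar is living and takes 1/12.
Frida predeceased; the 1/12 allotted to Frida's branch passes to Frida's issue by representation.
The 1/12 is divided into 3 equal shares of 1/36 among Hakon, Tove, Ingeborg.
Hakon is living and takes 1/36.
Tove is living and takes 1/36.
Ingeborg predeceased; the 1/36 allotted to Ingeborg's branch passes to Ingeborg's issue by representation.
The 1/36 is divided into 3 equal shares of 1/108 among Eirik, Asgeir, Ragna.
Eirik is living and takes 1/108.
Asgeir is living and takes 1/108.
Ragna is living and takes 1/108.
Liv predeceased; the 1/12 allotted to Liv's branch passes to Liv's issue by representation.
The 1/12 is divided into 4 equal shares of 1/48 among Dagny, Jorunn, Trygve, Brynja.
Dagny is living and takes 1/48.
Jorunn is living and takes 1/48.
Trygve is living and takes 1/48.
Brynja is living and takes 1/48.

Asgeir 1/108; Brynja 1/48; Dagny 1/48; Eirik 1/108; Hakon 1/36; Jorunn 1/48; Njord 1/12; Ragna 1/108; Sindre 2/3; Tove 1/36; Trygve 1/48; Vidar 1/12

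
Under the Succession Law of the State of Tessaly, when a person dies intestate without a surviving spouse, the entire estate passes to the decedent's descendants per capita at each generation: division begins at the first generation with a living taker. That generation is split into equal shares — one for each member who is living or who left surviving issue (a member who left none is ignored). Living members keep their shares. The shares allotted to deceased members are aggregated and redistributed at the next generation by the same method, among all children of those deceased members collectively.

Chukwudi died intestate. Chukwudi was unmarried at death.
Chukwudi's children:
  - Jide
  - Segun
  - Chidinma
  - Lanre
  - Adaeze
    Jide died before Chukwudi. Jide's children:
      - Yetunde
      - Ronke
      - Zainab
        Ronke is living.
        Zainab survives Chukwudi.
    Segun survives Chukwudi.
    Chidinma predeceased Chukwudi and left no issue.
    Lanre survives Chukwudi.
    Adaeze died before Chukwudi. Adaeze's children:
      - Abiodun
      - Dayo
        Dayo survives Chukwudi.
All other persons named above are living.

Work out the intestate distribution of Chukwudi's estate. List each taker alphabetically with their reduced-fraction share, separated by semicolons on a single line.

There is no surviving spouse, so the entire estate passes to Chukwudi's descendants per capita at each generation.
At generation 1 (Jide, Segun, Lanre, Adaeze) there are 4 shares of (1)/4 = 1/4 each.
Living: Segun and Lanre — each takes 1/4.
Deceased: Jide and Adaeze. Their combined 1/2 is pooled and carried to generation 2.
At generation 2 (Yetunde, Ronke, Zainab, Abiodun, Dayo) there are 5 shares of (1/2)/5 = 1/10 each.
Living: Yetunde, Ronke, Zainab, Abiodun, and Dayo — each takes 1/10.

Abiodun 1/10; Dayo 1/10; Lanre 1/4; Ronke 1/10; Segun 1/4; Yetunde 1/10; Zainab 1/10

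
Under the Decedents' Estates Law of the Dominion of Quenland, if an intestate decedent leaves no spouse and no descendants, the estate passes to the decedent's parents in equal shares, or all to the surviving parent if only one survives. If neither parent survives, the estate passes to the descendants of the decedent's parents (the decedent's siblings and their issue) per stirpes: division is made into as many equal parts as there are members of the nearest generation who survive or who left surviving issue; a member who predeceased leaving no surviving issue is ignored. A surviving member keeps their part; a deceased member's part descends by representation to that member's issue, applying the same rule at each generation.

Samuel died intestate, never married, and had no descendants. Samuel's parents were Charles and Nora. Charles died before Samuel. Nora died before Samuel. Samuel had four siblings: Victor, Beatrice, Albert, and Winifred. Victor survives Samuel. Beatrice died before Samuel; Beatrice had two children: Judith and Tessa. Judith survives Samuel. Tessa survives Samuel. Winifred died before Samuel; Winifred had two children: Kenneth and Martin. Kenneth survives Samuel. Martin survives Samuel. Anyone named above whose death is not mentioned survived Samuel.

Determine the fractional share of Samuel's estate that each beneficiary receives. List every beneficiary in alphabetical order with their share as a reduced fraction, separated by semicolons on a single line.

Albert 1/4; Judith 1/8; Kenneth 1/8; Martin 1/8; Tessa 1/8; Victor 1/4

Neither parent survives and there are no descendants, so the estate passes to Samuel's siblings and their issue per stirpes.
The estate is divided into 4 equal shares of 1/4 among Victor, Beatrice, Albert, Winifred.
Victor is living and takes 1/4.
Beatrice predeceased; the 1/4 allotted to Beatrice's branch passes to Beatrice's issue by representation.
The 1/4 is divided into 2 equal shares of 1/8 among Judith, Tessa.
Judith is living and takes 1/8.
Tessa is living and takes 1/8.
Albert is living and takes 1/4.
Winifred predeceased; the 1/4 allotted to Winifred's branch passes to Winifred's issue by representation.
The 1/4 is divided into 2 equal shares of 1/8 among Kenneth, Martin.
Kenneth is living and takes 1/8.
Martin is living and takes 1/8.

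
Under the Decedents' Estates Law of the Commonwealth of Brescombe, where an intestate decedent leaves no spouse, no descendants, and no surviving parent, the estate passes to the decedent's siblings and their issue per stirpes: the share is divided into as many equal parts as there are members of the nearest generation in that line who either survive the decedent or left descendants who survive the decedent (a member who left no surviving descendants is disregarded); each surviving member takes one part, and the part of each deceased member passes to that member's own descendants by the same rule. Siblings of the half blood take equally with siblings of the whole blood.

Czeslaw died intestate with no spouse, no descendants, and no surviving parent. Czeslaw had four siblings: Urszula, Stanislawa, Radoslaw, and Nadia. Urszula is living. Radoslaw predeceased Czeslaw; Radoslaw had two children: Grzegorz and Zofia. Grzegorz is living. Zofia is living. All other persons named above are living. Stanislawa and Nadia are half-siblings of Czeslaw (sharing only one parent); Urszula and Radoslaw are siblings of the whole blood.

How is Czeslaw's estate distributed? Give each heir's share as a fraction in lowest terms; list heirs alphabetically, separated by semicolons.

Grzegorz 1/8; Nadia 1/4; Stanislawa 1/4; Urszula 1/4; Zofia 1/8

No spouse, descendants, or parent survives, so the estate passes to Czeslaw's siblings per stirpes.
Half-blood and whole-blood siblings take equally under the stated rule.
The estate is divided into 4 equal shares of 1/4 among Urszula, Stanislawa, Radoslaw, Nadia.
Urszula is living and takes 1/4.
Stanislawa is living and takes 1/4.
Radoslaw predeceased; the 1/4 allotted to Radoslaw's branch passes to Radoslaw's issue by representation.
The 1/4 is divided into 2 equal shares of 1/8 among Grzegorz, Zofia.
Grzegorz is living and takes 1/8.
Zofia is living and takes 1/8.
Nadia is living and takes 1/4.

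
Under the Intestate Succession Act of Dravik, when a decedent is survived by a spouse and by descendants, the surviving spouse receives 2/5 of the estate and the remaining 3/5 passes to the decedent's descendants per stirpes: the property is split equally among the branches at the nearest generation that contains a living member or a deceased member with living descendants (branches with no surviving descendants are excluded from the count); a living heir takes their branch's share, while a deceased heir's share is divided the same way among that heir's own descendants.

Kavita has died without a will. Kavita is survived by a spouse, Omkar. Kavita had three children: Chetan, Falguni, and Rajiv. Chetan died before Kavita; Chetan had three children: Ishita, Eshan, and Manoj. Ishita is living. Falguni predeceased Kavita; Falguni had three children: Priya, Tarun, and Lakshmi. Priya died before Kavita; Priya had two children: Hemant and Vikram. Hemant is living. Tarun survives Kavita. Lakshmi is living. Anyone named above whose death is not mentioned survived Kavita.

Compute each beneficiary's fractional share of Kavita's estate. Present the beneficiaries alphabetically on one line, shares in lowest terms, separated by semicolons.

Eshan 1/15; Hemant 1/30; Ishita 1/15; Lakshmi 1/15; Manoj 1/15; Omkar 2/5; Rajiv 1/5; Tarun 1/15; Vikram 1/30

Omkar, as surviving spouse, takes 2/5.
The remaining 3/5 passes to Kavita's descendants per stirpes.
The 3/5 is divided into 3 equal shares of 1/5 among Chetan, Falguni, Rajiv.
Chetan predeceased; the 1/5 allotted to Chetan's branch passes to Chetan's issue by representation.
The 1/5 is divided into 3 equal shares of 1/15 among Ishita, Eshan, Manoj.
Ishita is living and takes 1/15.
Eshan is living and takes 1/15.
Manoj is living and takes 1/15.
Falguni predeceased; the 1/5 allotted to Falguni's branch passes to Falguni's issue by representation.
The 1/5 is divided into 3 equal shares of 1/15 among Priya, Tarun, Lakshmi.
Priya predeceased; the 1/15 allotted to Priya's branch passes to Priya's issue by representation.
The 1/15 is divided into 2 equal shares of 1/30 among Hemant, Vikram.
Hemant is living and takes 1/30.
Vikram is living and takes 1/30.
Tarun is living and takes 1/15.
Lakshmi is living and takes 1/15.
Rajiv is living and takes 1/5.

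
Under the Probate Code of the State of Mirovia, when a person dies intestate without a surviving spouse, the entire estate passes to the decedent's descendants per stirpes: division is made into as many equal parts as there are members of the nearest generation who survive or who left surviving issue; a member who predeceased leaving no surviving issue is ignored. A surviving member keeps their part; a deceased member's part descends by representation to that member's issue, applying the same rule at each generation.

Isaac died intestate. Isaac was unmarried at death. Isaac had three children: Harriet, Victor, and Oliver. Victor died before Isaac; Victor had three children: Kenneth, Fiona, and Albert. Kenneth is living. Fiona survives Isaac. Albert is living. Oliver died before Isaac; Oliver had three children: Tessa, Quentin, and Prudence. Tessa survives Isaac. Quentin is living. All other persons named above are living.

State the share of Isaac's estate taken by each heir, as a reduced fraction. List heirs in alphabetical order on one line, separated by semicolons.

There is no surviving spouse, so the entire estate passes to Isaac's descendants per stirpes.
The estate is divided into 3 equal shares of 1/3 among Harriet, Victor, Oliver.
Harriet is living and takes 1/3.
Victor predeceased; the 1/3 allotted to Victor's branch passes to Victor's issue by representation.
The 1/3 is divided into 3 equal shares of 1/9 among Kenneth, Fiona, Albert.
Kenneth is living and takes 1/9.
Fiona is living and takes 1/9.
Albert is living and takes 1/9.
Oliver predeceased; the 1/3 allotted to Oliver's branch passes to Oliver's issue by representation.
The 1/3 is divided into 3 equal shares of 1/9 among Tessa, Quentin, Prudence.
Tessa is living and takes 1/9.
Quentin is living and takes 1/9.
Prudence is living and takes 1/9.

Albert 1/9; Fiona 1/9; Harriet 1/3; Kenneth 1/9; Prudence 1/9; Quentin 1/9; Tessa 1/9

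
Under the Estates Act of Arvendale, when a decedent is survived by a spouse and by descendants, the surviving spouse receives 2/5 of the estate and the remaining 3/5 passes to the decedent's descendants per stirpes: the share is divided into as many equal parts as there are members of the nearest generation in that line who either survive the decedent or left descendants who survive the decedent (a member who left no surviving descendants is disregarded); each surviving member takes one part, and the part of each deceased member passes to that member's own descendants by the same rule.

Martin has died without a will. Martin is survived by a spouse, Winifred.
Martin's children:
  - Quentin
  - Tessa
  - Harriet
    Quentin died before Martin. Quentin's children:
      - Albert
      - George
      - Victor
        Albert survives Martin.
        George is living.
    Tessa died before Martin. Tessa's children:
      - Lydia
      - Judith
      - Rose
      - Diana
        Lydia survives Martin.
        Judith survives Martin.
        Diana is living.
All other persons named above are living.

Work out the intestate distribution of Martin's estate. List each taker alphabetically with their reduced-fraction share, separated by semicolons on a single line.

Winifred, as surviving spouse, takes 2/5.
The remaining 3/5 passes to Martin's descendants per stirpes.
The 3/5 is divided into 3 equal shares of 1/5 among Quentin, Tessa, Harriet.
Quentin predeceased; the 1/5 allotted to Quentin's branch passes to Quentin's issue by representation.
The 1/5 is divided into 3 equal shares of 1/15 among Albert, George, Victor.
Albert is living and takes 1/15.
George is living and takes 1/15.
Victor is living and takes 1/15.
Tessa predeceased; the 1/5 allotted to Tessa's branch passes to Tessa's issue by representation.
The 1/5 is divided into 4 equal shares of 1/20 among Lydia, Judith, Rose, Diana.
Lydia is living and takes 1/20.
Judith is living and takes 1/20.
Rose is living and takes 1/20.
Diana is living and takes 1/20.
Harriet is living and takes 1/5.

Albert 1/15; Diana 1/20; George 1/15; Harriet 1/5; Judith 1/20; Lydia 1/20; Rose 1/20; Victor 1/15; Winifred 2/5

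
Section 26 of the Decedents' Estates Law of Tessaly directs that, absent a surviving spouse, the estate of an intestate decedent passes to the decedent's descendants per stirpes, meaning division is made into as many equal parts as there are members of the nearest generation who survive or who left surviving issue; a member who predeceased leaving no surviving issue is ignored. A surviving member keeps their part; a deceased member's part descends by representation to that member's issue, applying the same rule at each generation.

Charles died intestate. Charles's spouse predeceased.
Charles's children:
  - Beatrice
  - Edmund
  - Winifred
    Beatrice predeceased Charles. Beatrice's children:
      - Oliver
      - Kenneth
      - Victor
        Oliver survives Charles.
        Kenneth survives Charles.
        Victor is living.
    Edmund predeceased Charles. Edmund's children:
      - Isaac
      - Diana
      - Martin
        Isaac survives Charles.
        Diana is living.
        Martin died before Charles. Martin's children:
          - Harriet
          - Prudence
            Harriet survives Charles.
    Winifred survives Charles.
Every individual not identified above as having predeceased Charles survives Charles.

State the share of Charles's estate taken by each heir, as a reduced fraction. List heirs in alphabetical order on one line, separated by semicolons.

There is no surviving spouse, so the entire estate passes to Charles's descendants per stirpes.
The estate is divided into 3 equal shares of 1/3 among Beatrice, Edmund, Winifred.
Beatrice predeceased; the 1/3 allotted to Beatrice's branch passes to Beatrice's issue by representation.
The 1/3 is divided into 3 equal shares of 1/9 among Oliver, Kenneth, Victor.
Oliver is living and takes 1/9.
Kenneth is living and takes 1/9.
Victor is living and takes 1/9.
Edmund predeceased; the 1/3 allotted to Edmund's branch passes to Edmund's issue by representation.
The 1/3 is divided into 3 equal shares of 1/9 among Isaac, Diana, Martin.
Isaac is living and takes 1/9.
Diana is living and takes 1/9.
Martin predeceased; the 1/9 allotted to Martin's branch passes to Martin's issue by representation.
The 1/9 is divided into 2 equal shares of 1/18 among Harriet, Prudence.
Harriet is living and takes 1/18.
Prudence is living and takes 1/18.
Winifred is living and takes 1/3.

Diana 1/9; Harriet 1/18; Isaac 1/9; Kenneth 1/9; Oliver 1/9; Prudence 1/18; Victor 1/9; Winifred 1/3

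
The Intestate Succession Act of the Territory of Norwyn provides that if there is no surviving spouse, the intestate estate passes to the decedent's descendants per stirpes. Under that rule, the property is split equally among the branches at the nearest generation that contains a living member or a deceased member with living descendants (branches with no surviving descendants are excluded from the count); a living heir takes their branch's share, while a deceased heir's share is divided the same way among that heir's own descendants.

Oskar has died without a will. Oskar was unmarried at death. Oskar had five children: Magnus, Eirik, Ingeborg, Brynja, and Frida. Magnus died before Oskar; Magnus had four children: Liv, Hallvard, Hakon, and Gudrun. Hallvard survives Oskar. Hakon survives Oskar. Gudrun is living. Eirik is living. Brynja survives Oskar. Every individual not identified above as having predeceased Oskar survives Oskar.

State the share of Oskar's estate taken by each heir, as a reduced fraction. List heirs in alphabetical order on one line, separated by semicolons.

Brynja 1/5; Eirik 1/5; Frida 1/5; Gudrun 1/20; Hakon 1/20; Hallvard 1/20; Ingeborg 1/5; Liv 1/20

There is no surviving spouse, so the entire estate passes to Oskar's descendants per stirpes.
The estate is divided into 5 equal shares of 1/5 among Magnus, Eirik, Ingeborg, Brynja, Frida.
Magnus predeceased; the 1/5 allotted to Magnus's branch passes to Magnus's issue by representation.
The 1/5 is divided into 4 equal shares of 1/20 among Liv, Hallvard, Hakon, Gudrun.
Liv is living and takes 1/20.
Hallvard is living and takes 1/20.
Hakon is living and takes 1/20.
Gudrun is living and takes 1/20.
Eirik is living and takes 1/5.
Ingeborg is living and takes 1/5.
Brynja is living and takes 1/5.
Frida is living and takes 1/5.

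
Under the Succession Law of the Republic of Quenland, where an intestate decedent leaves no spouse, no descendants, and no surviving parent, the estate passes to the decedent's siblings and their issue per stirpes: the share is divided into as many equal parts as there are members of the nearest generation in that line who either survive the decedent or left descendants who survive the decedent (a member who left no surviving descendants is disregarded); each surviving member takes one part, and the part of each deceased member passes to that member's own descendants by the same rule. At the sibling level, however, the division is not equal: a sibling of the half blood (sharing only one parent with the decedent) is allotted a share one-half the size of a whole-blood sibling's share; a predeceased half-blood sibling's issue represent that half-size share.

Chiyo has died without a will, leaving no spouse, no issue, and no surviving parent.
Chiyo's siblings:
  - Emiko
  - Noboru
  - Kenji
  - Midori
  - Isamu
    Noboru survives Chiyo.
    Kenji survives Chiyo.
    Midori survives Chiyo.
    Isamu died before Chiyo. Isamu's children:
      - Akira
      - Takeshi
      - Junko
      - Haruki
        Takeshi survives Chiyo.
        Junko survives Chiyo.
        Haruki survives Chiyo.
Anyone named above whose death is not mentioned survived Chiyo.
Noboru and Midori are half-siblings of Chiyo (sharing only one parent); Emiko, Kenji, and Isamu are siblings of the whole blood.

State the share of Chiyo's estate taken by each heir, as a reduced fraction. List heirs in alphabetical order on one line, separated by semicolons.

Akira 1/16; Emiko 1/4; Haruki 1/16; Junko 1/16; Kenji 1/4; Midori 1/8; Noboru 1/8; Takeshi 1/16

No spouse, descendants, or parent survives, so the estate passes to Chiyo's siblings per stirpes.
Half-blood siblings count for one-half the weight of whole-blood siblings at the initial division.
Dividing 1 in proportion to weights (total weight 4): Emiko (weight 1) → 1/4; Noboru (weight 1/2) → 1/8; Kenji (weight 1) → 1/4; Midori (weight 1/2) → 1/8; Isamu (weight 1) → 1/4.
Emiko is living and takes 1/4.
Noboru is living and takes 1/8.
Kenji is living and takes 1/4.
Midori is living and takes 1/8.
Isamu predeceased; the 1/4 allotted to Isamu's branch passes to Isamu's issue by representation.
The 1/4 is divided into 4 equal shares of 1/16 among Akira, Takeshi, Junko, Haruki.
Akira is living and takes 1/16.
Takeshi is living and takes 1/16.
Junko is living and takes 1/16.
Haruki is living and takes 1/16.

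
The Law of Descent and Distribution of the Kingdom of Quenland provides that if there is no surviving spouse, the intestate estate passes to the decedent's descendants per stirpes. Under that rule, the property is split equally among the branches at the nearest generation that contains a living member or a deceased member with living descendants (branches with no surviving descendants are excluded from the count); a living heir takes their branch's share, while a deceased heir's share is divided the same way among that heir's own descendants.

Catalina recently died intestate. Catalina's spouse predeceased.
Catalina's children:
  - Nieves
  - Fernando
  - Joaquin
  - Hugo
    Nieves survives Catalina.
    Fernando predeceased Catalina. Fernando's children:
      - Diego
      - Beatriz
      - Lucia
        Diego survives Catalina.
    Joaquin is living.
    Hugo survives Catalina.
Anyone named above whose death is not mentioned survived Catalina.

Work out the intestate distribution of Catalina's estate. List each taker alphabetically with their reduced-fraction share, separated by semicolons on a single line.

Beatriz 1/12; Diego 1/12; Hugo 1/4; Joaquin 1/4; Lucia 1/12; Nieves 1/4

There is no surviving spouse, so the entire estate passes to Catalina's descendants per stirpes.
The estate is divided into 4 equal shares of 1/4 among Nieves, Fernando, Joaquin, Hugo.
Nieves is living and takes 1/4.
Fernando predeceased; the 1/4 allotted to Fernando's branch passes to Fernando's issue by representation.
The 1/4 is divided into 3 equal shares of 1/12 among Diego, Beatriz, Lucia.
Diego is living and takes 1/12.
Beatriz is living and takes 1/12.
Lucia is living and takes 1/12.
Joaquin is living and takes 1/4.
Hugo is living and takes 1/4.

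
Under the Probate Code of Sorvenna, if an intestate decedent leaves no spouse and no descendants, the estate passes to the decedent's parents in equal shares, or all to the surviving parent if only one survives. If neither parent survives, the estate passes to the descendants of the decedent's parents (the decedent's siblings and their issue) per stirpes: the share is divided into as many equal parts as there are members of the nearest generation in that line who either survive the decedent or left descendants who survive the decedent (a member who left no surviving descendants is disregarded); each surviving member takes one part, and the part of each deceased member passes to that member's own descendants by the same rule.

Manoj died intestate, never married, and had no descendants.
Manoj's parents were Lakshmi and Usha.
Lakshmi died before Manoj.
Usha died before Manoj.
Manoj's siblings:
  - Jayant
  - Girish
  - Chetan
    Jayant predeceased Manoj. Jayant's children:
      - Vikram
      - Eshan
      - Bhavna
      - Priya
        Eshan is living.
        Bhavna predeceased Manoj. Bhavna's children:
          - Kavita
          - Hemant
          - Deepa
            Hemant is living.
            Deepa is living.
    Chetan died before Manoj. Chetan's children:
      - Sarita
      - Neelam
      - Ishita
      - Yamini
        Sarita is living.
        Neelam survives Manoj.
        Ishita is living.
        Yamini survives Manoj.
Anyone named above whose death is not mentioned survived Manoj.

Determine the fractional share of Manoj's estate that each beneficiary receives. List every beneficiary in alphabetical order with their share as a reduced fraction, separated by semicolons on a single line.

Deepa 1/36; Eshan 1/12; Girish 1/3; Hemant 1/36; Ishita 1/12; Kavita 1/36; Neelam 1/12; Priya 1/12; Sarita 1/12; Vikram 1/12; Yamini 1/12

Neither parent survives and there are no descendants, so the estate passes to Manoj's siblings and their issue per stirpes.
The estate is divided into 3 equal shares of 1/3 among Jayant, Girish, Chetan.
Jayant predeceased; the 1/3 allotted to Jayant's branch passes to Jayant's issue by representation.
The 1/3 is divided into 4 equal shares of 1/12 among Vikram, Eshan, Bhavna, Priya.
Vikram is living and takes 1/12.
Eshan is living and takes 1/12.
Bhavna predeceased; the 1/12 allotted to Bhavna's branch passes to Bhavna's issue by representation.
The 1/12 is divided into 3 equal shares of 1/36 among Kavita, Hemant, Deepa.
Kavita is living and takes 1/36.
Hemant is living and takes 1/36.
Deepa is living and takes 1/36.
Priya is living and takes 1/12.
Girish is living and takes 1/3.
Chetan predeceased; the 1/3 allotted to Chetan's branch passes to Chetan's issue by representation.
The 1/3 is divided into 4 equal shares of 1/12 among Sarita, Neelam, Ishita, Yamini.
Sarita is living and takes 1/12.
Neelam is living and takes 1/12.
Ishita is living and takes 1/12.
Yamini is living and takes 1/12.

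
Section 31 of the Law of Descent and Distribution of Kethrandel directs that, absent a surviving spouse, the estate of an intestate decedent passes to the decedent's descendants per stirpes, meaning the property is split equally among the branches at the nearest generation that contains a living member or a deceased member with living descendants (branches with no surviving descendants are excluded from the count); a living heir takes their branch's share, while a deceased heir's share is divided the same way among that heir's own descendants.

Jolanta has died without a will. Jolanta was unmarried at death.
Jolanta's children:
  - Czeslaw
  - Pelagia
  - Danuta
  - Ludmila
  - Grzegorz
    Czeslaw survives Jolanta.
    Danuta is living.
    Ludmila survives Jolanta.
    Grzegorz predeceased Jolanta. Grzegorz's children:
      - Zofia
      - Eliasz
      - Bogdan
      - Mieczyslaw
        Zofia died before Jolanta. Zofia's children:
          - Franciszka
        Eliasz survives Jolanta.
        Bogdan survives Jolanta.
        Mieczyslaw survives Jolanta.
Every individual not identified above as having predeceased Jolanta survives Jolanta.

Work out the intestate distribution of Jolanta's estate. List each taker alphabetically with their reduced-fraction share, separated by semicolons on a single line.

Bogdan 1/20; Czeslaw 1/5; Danuta 1/5; Eliasz 1/20; Franciszka 1/20; Ludmila 1/5; Mieczyslaw 1/20; Pelagia 1/5

There is no surviving spouse, so the entire estate passes to Jolanta's descendants per stirpes.
The estate is divided into 5 equal shares of 1/5 among Czeslaw, Pelagia, Danuta, Ludmila, Grzegorz.
Czeslaw is living and takes 1/5.
Pelagia is living and takes 1/5.
Danuta is living and takes 1/5.
Ludmila is living and takes 1/5.
Grzegorz predeceased; the 1/5 allotted to Grzegorz's branch passes to Grzegorz's issue by representation.
The 1/5 is divided into 4 equal shares of 1/20 among Zofia, Eliasz, Bogdan, Mieczyslaw.
Zofia predeceased; the 1/20 allotted to Zofia's branch passes to Zofia's issue by representation.
Franciszka is the sole taker at this level and receives the full 1/20.
Eliasz is living and takes 1/20.
Bogdan is living and takes 1/20.
Mieczyslaw is living and takes 1/20.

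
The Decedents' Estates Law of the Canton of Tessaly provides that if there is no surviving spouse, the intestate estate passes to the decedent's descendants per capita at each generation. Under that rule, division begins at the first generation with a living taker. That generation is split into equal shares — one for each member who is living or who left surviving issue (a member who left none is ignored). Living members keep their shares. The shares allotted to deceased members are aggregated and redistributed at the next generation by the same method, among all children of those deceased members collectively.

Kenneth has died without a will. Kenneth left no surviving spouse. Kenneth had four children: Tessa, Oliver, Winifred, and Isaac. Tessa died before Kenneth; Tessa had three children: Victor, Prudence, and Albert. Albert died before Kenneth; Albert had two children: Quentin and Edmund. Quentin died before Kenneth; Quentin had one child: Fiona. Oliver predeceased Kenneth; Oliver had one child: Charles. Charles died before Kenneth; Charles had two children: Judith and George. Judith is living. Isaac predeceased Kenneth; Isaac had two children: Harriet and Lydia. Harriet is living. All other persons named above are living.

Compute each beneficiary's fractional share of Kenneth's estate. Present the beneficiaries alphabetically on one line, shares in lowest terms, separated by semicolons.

Edmund 1/16; Fiona 1/16; George 1/16; Harriet 1/8; Judith 1/16; Lydia 1/8; Prudence 1/8; Victor 1/8; Winifred 1/4

There is no surviving spouse, so the entire estate passes to Kenneth's descendants per capita at each generation.
At generation 1 (Tessa, Oliver, Winifred, Isaac) there are 4 shares of (1)/4 = 1/4 each.
Living: Winifred — each takes 1/4.
Deceased: Tessa, Oliver, and Isaac. Their combined 3/4 is pooled and carried to generation 2.
At generation 2 (Victor, Prudence, Albert, Charles, Harriet, Lydia) there are 6 shares of (3/4)/6 = 1/8 each.
Living: Victor, Prudence, Harriet, and Lydia — each takes 1/8.
Deceased: Albert and Charles. Their combined 1/4 is pooled and carried to generation 3.
At generation 3 (Quentin, Edmund, Judith, George) there are 4 shares of (1/4)/4 = 1/16 each.
Living: Edmund, Judith, and George — each takes 1/16.
Deceased: Quentin. That 1/16 share is carried to generation 4.
At generation 4 (Fiona) there are 1 shares of (1/16)/1 = 1/16 each.
Living: Fiona — each takes 1/16.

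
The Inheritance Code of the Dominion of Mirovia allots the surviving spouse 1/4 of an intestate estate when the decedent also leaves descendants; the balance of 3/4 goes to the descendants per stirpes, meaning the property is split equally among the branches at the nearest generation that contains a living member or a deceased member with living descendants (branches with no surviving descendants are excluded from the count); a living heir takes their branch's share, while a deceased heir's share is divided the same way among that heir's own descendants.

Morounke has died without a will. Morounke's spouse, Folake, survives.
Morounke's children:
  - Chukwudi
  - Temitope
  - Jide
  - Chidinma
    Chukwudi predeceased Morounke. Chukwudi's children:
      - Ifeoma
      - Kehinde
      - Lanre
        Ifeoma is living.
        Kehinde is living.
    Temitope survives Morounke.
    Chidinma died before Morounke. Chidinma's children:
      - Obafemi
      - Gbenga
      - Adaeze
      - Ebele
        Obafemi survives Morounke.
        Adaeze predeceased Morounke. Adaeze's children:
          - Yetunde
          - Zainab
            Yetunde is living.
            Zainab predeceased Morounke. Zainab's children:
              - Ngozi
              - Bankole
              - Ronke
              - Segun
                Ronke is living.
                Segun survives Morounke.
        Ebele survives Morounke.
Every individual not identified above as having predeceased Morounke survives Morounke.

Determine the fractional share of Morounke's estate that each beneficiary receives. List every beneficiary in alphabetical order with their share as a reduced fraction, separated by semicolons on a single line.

Folake, as surviving spouse, takes 1/4.
The remaining 3/4 passes to Morounke's descendants per stirpes.
The 3/4 is divided into 4 equal shares of 3/16 among Chukwudi, Temitope, Jide, Chidinma.
Chukwudi predeceased; the 3/16 allotted to Chukwudi's branch passes to Chukwudi's issue by representation.
The 3/16 is divided into 3 equal shares of 1/16 among Ifeoma, Kehinde, Lanre.
Ifeoma is living and takes 1/16.
Kehinde is living and takes 1/16.
Lanre is living and takes 1/16.
Temitope is living and takes 3/16.
Jide is living and takes 3/16.
Chidinma predeceased; the 3/16 allotted to Chidinma's branch passes to Chidinma's issue by representation.
The 3/16 is divided into 4 equal shares of 3/64 among Obafemi, Gbenga, Adaeze, Ebele.
Obafemi is living and takes 3/64.
Gbenga is living and takes 3/64.
Adaeze predeceased; the 3/64 allotted to Adaeze's branch passes to Adaeze's issue by representation.
The 3/64 is divided into 2 equal shares of 3/128 among Yetunde, Zainab.
Yetunde is living and takes 3/128.
Zainab predeceased; the 3/128 allotted to Zainab's branch passes to Zainab's issue by representation.
The 3/128 is divided into 4 equal shares of 3/512 among Ngozi, Bankole, Ronke, Segun.
Ngozi is living and takes 3/512.
Bankole is living and takes 3/512.
Ronke is living and takes 3/512.
Segun is living and takes 3/512.
Ebele is living and takes 3/64.

Bankole 3/512; Ebele 3/64; Folake 1/4; Gbenga 3/64; Ifeoma 1/16; Jide 3/16; Kehinde 1/16; Lanre 1/16; Ngozi 3/512; Obafemi 3/64; Ronke 3/512; Segun 3/512; Temitope 3/16; Yetunde 3/128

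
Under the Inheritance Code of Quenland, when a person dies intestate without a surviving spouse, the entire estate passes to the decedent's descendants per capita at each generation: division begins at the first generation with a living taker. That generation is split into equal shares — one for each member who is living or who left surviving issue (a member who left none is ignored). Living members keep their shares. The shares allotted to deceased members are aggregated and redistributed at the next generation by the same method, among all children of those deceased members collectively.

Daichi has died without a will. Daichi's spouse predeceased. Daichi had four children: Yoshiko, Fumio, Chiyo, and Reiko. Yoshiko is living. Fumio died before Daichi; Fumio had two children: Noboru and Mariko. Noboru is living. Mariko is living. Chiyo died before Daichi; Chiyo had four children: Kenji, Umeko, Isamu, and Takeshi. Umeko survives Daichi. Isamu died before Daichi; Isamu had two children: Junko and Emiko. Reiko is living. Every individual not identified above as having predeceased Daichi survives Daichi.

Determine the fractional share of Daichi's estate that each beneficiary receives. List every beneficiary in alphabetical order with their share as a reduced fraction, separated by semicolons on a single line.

Emiko 1/24; Junko 1/24; Kenji 1/12; Mariko 1/12; Noboru 1/12; Reiko 1/4; Takeshi 1/12; Umeko 1/12; Yoshiko 1/4

There is no surviving spouse, so the entire estate passes to Daichi's descendants per capita at each generation.
At generation 1 (Yoshiko, Fumio, Chiyo, Reiko) there are 4 shares of (1)/4 = 1/4 each.
Living: Yoshiko and Reiko — each takes 1/4.
Deceased: Fumio and Chiyo. Their combined 1/2 is pooled and carried to generation 2.
At generation 2 (Noboru, Mariko, Kenji, Umeko, Isamu, Takeshi) there are 6 shares of (1/2)/6 = 1/12 each.
Living: Noboru, Mariko, Kenji, Umeko, and Takeshi — each takes 1/12.
Deceased: Isamu. That 1/12 share is carried to generation 3.
At generation 3 (Junko, Emiko) there are 2 shares of (1/12)/2 = 1/24 each.
Living: Junko and Emiko — each takes 1/24.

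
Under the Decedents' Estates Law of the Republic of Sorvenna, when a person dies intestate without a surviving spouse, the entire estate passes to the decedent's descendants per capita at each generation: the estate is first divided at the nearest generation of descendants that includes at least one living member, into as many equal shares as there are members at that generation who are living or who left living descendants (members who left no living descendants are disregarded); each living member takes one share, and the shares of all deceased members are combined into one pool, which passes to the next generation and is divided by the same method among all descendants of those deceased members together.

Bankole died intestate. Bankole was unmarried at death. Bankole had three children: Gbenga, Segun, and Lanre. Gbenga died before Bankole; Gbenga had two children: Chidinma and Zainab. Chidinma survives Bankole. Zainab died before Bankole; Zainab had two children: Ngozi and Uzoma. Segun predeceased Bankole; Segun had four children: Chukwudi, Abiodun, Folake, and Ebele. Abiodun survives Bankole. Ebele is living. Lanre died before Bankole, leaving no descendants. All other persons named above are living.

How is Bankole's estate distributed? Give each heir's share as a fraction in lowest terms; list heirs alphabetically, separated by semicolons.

There is no surviving spouse, so the entire estate passes to Bankole's descendants per capita at each generation.
No one at generation 1 (Gbenga, Segun) is living; moving to the next generation.
At generation 2 (Chidinma, Zainab, Chukwudi, Abiodun, Folake, Ebele) there are 6 shares of (1)/6 = 1/6 each.
Living: Chidinma, Chukwudi, Abiodun, Folake, and Ebele — each takes 1/6.
Deceased: Zainab. That 1/6 share is carried to generation 3.
At generation 3 (Ngozi, Uzoma) there are 2 shares of (1/6)/2 = 1/12 each.
Living: Ngozi and Uzoma — each takes 1/12.

Abiodun 1/6; Chidinma 1/6; Chukwudi 1/6; Ebele 1/6; Folake 1/6; Ngozi 1/12; Uzoma 1/12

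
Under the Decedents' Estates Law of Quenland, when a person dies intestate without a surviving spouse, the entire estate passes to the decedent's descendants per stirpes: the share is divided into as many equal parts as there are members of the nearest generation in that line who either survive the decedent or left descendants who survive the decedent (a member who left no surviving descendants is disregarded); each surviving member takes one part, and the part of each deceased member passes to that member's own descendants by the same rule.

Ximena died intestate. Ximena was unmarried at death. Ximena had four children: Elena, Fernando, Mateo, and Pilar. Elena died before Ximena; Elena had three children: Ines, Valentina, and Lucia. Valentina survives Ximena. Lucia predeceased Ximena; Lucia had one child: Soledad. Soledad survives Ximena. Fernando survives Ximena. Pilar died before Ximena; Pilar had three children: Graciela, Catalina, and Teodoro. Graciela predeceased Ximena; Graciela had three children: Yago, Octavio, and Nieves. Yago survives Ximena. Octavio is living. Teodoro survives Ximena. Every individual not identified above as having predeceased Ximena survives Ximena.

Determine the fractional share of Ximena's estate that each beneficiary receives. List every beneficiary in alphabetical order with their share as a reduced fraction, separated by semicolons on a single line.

Catalina 1/12; Fernando 1/4; Ines 1/12; Mateo 1/4; Nieves 1/36; Octavio 1/36; Soledad 1/12; Teodoro 1/12; Valentina 1/12; Yago 1/36

There is no surviving spouse, so the entire estate passes to Ximena's descendants per stirpes.
The estate is divided into 4 equal shares of 1/4 among Elena, Fernando, Mateo, Pilar.
Elena predeceased; the 1/4 allotted to Elena's branch passes to Elena's issue by representation.
The 1/4 is divided into 3 equal shares of 1/12 among Ines, Valentina, Lucia.
Ines is living and takes 1/12.
Valentina is living and takes 1/12.
Lucia predeceased; the 1/12 allotted to Lucia's branch passes to Lucia's issue by representation.
Soledad is the sole taker at this level and receives the full 1/12.
Fernando is living and takes 1/4.
Mateo is living and takes 1/4.
Pilar predeceased; the 1/4 allotted to Pilar's branch passes to Pilar's issue by representation.
The 1/4 is divided into 3 equal shares of 1/12 among Graciela, Catalina, Teodoro.
Graciela predeceased; the 1/12 allotted to Graciela's branch passes to Graciela's issue by representation.
The 1/12 is divided into 3 equal shares of 1/36 among Yago, Octavio, Nieves.
Yago is living and takes 1/36.
Octavio is living and takes 1/36.
Nieves is living and takes 1/36.
Catalina is living and takes 1/12.
Teodoro is living and takes 1/12.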